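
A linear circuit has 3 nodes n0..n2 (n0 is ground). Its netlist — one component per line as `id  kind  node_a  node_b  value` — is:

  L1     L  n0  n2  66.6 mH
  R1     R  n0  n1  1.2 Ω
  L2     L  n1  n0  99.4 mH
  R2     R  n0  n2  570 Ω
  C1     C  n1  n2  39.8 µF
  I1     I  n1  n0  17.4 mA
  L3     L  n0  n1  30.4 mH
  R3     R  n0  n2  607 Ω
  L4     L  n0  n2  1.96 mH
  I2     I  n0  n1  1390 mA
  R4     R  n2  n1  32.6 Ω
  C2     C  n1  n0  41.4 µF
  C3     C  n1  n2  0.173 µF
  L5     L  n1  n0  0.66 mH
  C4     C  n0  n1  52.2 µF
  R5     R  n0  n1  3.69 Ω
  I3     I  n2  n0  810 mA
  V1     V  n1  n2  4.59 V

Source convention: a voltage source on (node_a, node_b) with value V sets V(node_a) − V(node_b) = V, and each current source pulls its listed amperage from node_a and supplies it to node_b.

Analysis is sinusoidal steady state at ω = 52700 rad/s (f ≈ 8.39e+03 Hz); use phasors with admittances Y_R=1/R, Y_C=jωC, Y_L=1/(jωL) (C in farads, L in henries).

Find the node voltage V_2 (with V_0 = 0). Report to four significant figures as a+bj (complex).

Apply KCL at each of the 2 non-ground nodes and solve the resulting linear system.
Node n1: branches {R1, L2, C1, I1, L3, I2, R4, C2, C3, L5, C4, R5, V1} → V_1 = 0.01655-0.1144j
Node n2: branches {L1, R2, C1, R3, L4, R4, C3, I3, V1} → V_2 = -4.573-0.1144j
Source currents: i(V1)=0.6525-9.624j

-4.573-0.1144j V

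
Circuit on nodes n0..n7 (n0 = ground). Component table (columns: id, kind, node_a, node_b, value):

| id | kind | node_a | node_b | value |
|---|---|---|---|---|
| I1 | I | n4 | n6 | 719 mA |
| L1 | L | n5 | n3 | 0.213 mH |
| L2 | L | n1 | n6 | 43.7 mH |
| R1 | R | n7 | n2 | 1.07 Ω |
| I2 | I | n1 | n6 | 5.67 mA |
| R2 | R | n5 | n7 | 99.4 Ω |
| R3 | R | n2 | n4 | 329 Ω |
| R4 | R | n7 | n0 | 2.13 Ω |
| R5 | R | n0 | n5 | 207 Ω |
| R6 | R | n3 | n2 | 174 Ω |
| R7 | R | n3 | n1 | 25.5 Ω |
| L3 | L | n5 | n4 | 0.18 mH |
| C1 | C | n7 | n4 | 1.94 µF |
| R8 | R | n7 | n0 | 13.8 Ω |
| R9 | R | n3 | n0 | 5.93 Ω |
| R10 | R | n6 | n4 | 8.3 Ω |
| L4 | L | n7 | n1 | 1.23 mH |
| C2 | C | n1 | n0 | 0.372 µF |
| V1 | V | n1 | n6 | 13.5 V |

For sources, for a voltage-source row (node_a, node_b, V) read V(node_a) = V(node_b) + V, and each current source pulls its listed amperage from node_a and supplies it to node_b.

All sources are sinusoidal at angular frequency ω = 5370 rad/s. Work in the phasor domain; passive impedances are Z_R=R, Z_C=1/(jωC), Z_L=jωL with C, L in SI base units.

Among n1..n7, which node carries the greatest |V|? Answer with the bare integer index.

Apply KCL at each of the 7 non-ground nodes and solve the resulting linear system.
Node n1: branches {L2, I2, R7, L4, C2, V1} → V_1 = 4.745+4.516j
Node n2: branches {R1, R3, R6} → V_2 = 1.250-0.9495j
Node n3: branches {L1, R6, R7, R9} → V_3 = -4.002+3.039j
Node n4: branches {I1, R3, L3, C1, R10} → V_4 = -5.045+0.7493j
Node n5: branches {L1, R2, R5, L3} → V_5 = -4.548+1.840j
Node n6: branches {I1, L2, I2, R10, V1} → V_6 = -8.755+4.516j
Node n7: branches {R1, R2, R4, C1, R8, L4} → V_7 = 1.302-0.9795j
Source currents: i(V1)=-1.172+0.5113j

6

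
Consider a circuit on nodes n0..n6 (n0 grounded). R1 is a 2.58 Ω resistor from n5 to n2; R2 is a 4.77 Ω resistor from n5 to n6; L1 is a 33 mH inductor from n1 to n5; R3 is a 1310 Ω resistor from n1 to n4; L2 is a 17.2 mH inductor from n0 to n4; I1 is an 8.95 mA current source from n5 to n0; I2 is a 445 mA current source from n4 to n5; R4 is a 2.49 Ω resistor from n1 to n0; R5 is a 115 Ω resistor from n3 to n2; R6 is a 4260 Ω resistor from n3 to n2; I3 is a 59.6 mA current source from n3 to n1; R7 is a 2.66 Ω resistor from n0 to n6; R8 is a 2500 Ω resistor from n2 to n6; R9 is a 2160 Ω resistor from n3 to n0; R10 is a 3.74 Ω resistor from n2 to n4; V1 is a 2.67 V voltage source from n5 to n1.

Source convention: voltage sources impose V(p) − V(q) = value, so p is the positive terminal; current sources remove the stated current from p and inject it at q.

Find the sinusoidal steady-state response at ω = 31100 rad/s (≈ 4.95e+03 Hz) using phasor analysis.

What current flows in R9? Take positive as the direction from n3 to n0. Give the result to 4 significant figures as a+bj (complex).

-0.002632-3.525e-06j A

Apply KCL at each of the 6 non-ground nodes and solve the resulting linear system.
Node n1: branches {L1, R3, R4, I3, V1} → V_1 = -0.6819-0.003371j
Node n2: branches {R1, R5, R6, R8, R10} → V_2 = 0.6937-0.008010j
Node n3: branches {R5, R6, I3, R9} → V_3 = -5.685-0.007615j
Node n4: branches {R3, L2, I2, R10} → V_4 = -0.9697-0.01476j
Node n5: branches {R1, R2, L1, I1, I2, V1} → V_5 = 1.988-0.003371j
Node n6: branches {R2, R7, R8} → V_6 = 0.7117-0.001212j
Source currents: i(V1)=-0.3332+0.001256j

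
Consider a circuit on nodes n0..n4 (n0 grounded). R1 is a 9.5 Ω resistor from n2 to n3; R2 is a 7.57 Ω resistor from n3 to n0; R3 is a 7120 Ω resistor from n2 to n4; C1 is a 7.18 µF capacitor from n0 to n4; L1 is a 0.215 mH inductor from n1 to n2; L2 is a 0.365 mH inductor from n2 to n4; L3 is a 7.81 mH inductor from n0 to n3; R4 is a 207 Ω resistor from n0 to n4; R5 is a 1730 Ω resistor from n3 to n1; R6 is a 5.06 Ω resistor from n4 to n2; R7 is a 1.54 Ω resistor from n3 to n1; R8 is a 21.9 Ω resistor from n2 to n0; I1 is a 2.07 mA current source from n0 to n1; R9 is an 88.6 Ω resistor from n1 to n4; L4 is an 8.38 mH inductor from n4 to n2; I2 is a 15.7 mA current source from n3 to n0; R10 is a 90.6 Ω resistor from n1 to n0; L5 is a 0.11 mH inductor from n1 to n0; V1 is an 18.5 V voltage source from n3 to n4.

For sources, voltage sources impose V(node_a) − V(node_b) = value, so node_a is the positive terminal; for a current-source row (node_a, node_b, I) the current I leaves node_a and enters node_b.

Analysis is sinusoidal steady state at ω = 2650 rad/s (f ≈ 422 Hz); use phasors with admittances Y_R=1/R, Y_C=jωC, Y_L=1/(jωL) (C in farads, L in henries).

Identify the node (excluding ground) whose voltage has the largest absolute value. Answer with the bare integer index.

Element admittances at ω=2650 rad/s:
  Y(R1) = 0.1053+0.000j S between n2,n3
  Y(R2) = 0.1321+0.000j S between n3,n0
  Y(R3) = 0.0001404+0.000j S between n2,n4
  Y(C1) = 0.000+0.01903j S between n0,n4
  Y(L1) = 0.000-1.755j S between n1,n2
  Y(L2) = 0.000-1.034j S between n2,n4
  Y(L3) = 0.000-0.04832j S between n0,n3
  Y(R4) = 0.004831+0.000j S between n0,n4
  Y(R5) = 0.0005780+0.000j S between n3,n1
  Y(R6) = 0.1976+0.000j S between n4,n2
  Y(R7) = 0.6494+0.000j S between n3,n1
  Y(R8) = 0.04566+0.000j S between n2,n0
  I1: injects 0.00207 A into n1 (from n0)
  Y(R9) = 0.01129+0.000j S between n1,n4
  Y(L4) = 0.000-0.04503j S between n4,n2
  I2: injects 0.0157 A into n0 (from n3)
  Y(R10) = 0.01104+0.000j S between n1,n0
  Y(L5) = 0.000-3.431j S between n1,n0
  V1: constraint V(n3)−V(n4) = 18.5
Assemble and solve the 5×5 MNA system:
  V(n1)=-0.5056-0.1255j  V(n2)=-4.319-3.012j  V(n3)=6.810-7.626j  V(n4)=-11.69-7.626j
  i(V1)=-6.473+6.697j

4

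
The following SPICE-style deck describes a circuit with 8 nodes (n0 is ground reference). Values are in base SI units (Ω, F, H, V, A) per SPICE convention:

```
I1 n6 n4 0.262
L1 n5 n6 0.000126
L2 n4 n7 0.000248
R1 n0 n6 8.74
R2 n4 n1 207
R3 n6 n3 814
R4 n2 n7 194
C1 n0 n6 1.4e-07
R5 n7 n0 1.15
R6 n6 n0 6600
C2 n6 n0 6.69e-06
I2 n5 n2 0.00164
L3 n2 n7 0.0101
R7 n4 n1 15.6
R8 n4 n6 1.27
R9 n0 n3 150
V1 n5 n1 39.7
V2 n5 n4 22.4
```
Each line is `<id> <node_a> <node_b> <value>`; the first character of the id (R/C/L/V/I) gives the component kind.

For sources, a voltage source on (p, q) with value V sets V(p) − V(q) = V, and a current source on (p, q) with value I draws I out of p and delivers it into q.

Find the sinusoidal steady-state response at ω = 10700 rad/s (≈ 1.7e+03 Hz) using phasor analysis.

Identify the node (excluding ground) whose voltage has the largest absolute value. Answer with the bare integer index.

1

MNA unknowns: 7 node voltages V₁..V_7 plus 2 source currents (V1, V2)
I1: z[6]−=0.262, z[4]+=0.262
L1: Y=0.000-0.7417j on G[5,6]
L2: Y=0.000-0.3768j on G[4,7]
R1: Y=0.1144+0.000j on G[0,6]
R2: Y=0.004831+0.000j on G[4,1]
R3: Y=0.001229+0.000j on G[6,3]
R4: Y=0.005155+0.000j on G[2,7]
C1: Y=0.000+0.001498j on G[0,6]
R5: Y=0.8696+0.000j on G[7,0]
R6: Y=0.0001515+0.000j on G[6,0]
C2: Y=0.000+0.07158j on G[6,0]
I2: z[5]−=0.00164, z[2]+=0.00164
L3: Y=0.000-0.009253j on G[2,7]
R7: Y=0.06410+0.000j on G[4,1]
R8: Y=0.7874+0.000j on G[4,6]
R9: Y=0.006667+0.000j on G[0,3]
V1: row V5−V1=39.7, i_V1 at 5,1
V2: row V5−V4=22.4, i_V2 at 5,4
solve → V1=-22.38-2.200j, V2=-1.529+1.642j, V3=0.5453-2.108j, V4=-5.081-2.200j, V5=17.32-2.200j, V6=3.504-13.55j, V7=-1.605+1.507j
aux → i_V1=-1.193+0.000j, i_V2=-7.227+10.25j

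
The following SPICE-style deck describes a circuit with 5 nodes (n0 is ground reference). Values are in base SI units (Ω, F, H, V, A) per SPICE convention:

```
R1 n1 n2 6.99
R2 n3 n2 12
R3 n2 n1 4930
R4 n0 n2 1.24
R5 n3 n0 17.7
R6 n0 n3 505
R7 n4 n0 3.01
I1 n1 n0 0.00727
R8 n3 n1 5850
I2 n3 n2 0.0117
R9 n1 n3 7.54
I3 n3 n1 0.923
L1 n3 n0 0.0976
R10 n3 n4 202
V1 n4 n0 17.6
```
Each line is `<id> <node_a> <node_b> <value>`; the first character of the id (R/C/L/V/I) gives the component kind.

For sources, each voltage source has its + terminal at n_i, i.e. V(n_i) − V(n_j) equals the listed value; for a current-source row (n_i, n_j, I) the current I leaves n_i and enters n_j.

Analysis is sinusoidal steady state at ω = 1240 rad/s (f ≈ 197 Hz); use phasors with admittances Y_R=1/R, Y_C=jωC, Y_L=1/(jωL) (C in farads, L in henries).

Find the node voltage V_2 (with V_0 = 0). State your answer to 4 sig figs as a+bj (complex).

0.2350-0.01178j V

MNA unknowns: 4 node voltages V₁..V_4 plus 1 source current (V1)
R1: Y=0.1431+0.000j on G[1,2]
R2: Y=0.08333+0.000j on G[3,2]
R3: Y=0.0002028+0.000j on G[2,1]
R4: Y=0.8065+0.000j on G[0,2]
R5: Y=0.05650+0.000j on G[3,0]
R6: Y=0.001980+0.000j on G[0,3]
R7: Y=0.3322+0.000j on G[4,0]
I1: z[1]−=0.00727, z[0]+=0.00727
R8: Y=0.0001709+0.000j on G[3,1]
I2: z[3]−=0.0117, z[2]+=0.0117
R9: Y=0.1326+0.000j on G[1,3]
I3: z[3]−=0.923, z[1]+=0.923
L1: Y=0.000-0.008263j on G[3,0]
R10: Y=0.004950+0.000j on G[3,4]
V1: row V4−V0=17.6, i_V1 at 4,0
solve → V1=2.612-0.04178j, V2=0.2350-0.01178j, V3=-1.719-0.07416j, V4=17.60+0.000j
aux → i_V1=-5.943-0.0003671j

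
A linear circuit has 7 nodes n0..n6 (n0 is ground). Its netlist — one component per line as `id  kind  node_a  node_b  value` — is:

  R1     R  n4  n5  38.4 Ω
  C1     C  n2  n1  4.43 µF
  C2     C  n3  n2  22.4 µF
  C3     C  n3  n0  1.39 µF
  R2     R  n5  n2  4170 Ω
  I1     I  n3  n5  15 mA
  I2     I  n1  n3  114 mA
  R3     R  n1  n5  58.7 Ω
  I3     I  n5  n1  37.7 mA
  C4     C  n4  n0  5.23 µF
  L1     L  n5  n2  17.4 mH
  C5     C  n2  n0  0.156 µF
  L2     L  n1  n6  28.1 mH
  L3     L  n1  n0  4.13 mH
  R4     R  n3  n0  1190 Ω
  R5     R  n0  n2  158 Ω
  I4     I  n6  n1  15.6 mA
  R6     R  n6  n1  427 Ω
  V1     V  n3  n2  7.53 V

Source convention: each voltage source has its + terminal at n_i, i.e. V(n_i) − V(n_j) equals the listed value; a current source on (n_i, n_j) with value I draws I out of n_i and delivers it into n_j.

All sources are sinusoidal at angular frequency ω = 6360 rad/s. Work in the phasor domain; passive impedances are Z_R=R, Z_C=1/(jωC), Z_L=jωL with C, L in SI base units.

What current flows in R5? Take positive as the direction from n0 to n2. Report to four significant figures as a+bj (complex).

0.002780+0.02353j A

Element admittances at ω=6360 rad/s:
  Y(R1) = 0.02604+0.000j S between n4,n5
  Y(C1) = 0.000+0.02817j S between n2,n1
  Y(C2) = 0.000+0.1425j S between n3,n2
  Y(C3) = 0.000+0.008840j S between n3,n0
  Y(R2) = 0.0002398+0.000j S between n5,n2
  I1: injects 0.015 A into n5 (from n3)
  I2: injects 0.114 A into n3 (from n1)
  Y(R3) = 0.01704+0.000j S between n1,n5
  I3: injects 0.0377 A into n1 (from n5)
  Y(C4) = 0.000+0.03326j S between n4,n0
  Y(L1) = 0.000-0.009036j S between n5,n2
  Y(C5) = 0.000+0.0009922j S between n2,n0
  Y(L2) = 0.000-0.005595j S between n1,n6
  Y(L3) = 0.000-0.03807j S between n1,n0
  Y(R4) = 0.0008403+0.000j S between n3,n0
  Y(R5) = 0.006329+0.000j S between n0,n2
  I4: injects 0.0156 A into n1 (from n6)
  Y(R6) = 0.002342+0.000j S between n6,n1
  V1: constraint V(n3)−V(n2) = 7.53
Assemble and solve the 7×7 MNA system:
  V(n1)=0.4696-0.4199j  V(n2)=-0.4393-3.718j  V(n3)=7.091-3.718j  V(n4)=-0.5325+0.7141j  V(n5)=-1.445+0.03387j  V(n6)=-0.5233-2.792j
  i(V1)=0.06017-1.132j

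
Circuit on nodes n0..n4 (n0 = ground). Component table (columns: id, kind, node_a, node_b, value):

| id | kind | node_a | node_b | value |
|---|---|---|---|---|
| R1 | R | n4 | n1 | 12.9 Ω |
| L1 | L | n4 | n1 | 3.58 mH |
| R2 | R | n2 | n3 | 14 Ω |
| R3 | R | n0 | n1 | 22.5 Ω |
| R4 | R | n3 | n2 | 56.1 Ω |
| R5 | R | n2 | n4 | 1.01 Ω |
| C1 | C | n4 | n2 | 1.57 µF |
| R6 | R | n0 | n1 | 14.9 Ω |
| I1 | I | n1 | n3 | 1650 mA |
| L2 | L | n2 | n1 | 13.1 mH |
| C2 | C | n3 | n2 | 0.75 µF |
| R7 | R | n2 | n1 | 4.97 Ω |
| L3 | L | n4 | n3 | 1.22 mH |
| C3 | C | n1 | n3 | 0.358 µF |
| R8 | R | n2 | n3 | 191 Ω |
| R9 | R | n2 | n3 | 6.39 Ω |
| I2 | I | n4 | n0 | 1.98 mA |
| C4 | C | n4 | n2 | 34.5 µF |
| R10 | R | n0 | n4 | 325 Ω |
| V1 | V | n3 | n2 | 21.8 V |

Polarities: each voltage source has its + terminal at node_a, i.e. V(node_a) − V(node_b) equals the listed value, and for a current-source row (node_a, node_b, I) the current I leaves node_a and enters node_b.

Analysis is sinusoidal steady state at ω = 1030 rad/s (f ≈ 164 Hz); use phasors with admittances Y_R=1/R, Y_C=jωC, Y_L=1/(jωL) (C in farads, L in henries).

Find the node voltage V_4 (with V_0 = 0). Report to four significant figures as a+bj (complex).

MNA unknowns: 4 node voltages V₁..V_4 plus 1 source current (V1)
R1: Y=0.07752+0.000j on G[4,1]
L1: Y=0.000-0.2712j on G[4,1]
R2: Y=0.07143+0.000j on G[2,3]
R3: Y=0.04444+0.000j on G[0,1]
R4: Y=0.01783+0.000j on G[3,2]
R5: Y=0.9901+0.000j on G[2,4]
C1: Y=0.000+0.001617j on G[4,2]
R6: Y=0.06711+0.000j on G[0,1]
I1: z[1]−=1.65, z[3]+=1.65
L2: Y=0.000-0.07411j on G[2,1]
C2: Y=0.000+0.0007725j on G[3,2]
R7: Y=0.2012+0.000j on G[2,1]
L3: Y=0.000-0.7958j on G[4,3]
C3: Y=0.000+0.0003687j on G[1,3]
R8: Y=0.005236+0.000j on G[2,3]
R9: Y=0.1565+0.000j on G[2,3]
I2: z[4]−=0.00198, z[0]+=0.00198
C4: Y=0.000+0.03553j on G[4,2]
R10: Y=0.003077+0.000j on G[0,4]
V1: row V3−V2=21.8, i_V1 at 3,2
solve → V1=-0.2245-0.01055j, V2=0.5071+10.47j, V3=22.31+10.47j, V4=7.496+0.3826j
aux → i_V1=-11.84+11.76j

7.496+0.3826j V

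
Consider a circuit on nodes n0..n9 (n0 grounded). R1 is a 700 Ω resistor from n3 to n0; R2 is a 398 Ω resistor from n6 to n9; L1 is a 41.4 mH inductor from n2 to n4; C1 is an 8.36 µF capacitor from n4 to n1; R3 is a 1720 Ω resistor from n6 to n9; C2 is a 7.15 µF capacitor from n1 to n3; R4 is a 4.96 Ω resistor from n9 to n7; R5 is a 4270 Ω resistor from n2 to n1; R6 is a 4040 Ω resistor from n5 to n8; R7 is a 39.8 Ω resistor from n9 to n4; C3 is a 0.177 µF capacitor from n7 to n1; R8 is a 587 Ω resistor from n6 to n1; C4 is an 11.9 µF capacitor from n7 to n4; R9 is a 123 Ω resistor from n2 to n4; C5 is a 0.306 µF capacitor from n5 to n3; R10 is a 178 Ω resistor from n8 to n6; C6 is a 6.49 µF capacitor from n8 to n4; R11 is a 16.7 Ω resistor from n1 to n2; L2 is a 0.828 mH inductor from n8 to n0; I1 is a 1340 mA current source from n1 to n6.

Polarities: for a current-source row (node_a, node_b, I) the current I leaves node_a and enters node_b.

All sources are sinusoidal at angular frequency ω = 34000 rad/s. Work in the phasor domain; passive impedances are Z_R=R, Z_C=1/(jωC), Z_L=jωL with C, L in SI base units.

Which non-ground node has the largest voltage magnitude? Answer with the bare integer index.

Apply KCL at each of the 9 non-ground nodes and solve the resulting linear system.
Node n1: branches {C1, C2, R5, C3, R8, R11, I1} → V_1 = 0.01734+7.131j
Node n2: branches {L1, R5, R9, R11} → V_2 = 0.001910+6.671j
Node n3: branches {R1, C2, C5} → V_3 = -0.03181+7.130j
Node n4: branches {L1, C1, R7, C4, R9, C6} → V_4 = 0.1835+3.288j
Node n5: branches {R6, C5} → V_5 = -0.2011+7.119j
Node n6: branches {R2, R3, R8, R10, I1} → V_6 = 129.4+1.931j
Node n7: branches {R4, C3, C4} → V_7 = 0.2200+2.492j
Node n8: branches {R6, R10, C6, L2} → V_8 = 0.2868+0.001279j
Node n9: branches {R2, R3, R4, R7} → V_9 = 1.955+2.571j

6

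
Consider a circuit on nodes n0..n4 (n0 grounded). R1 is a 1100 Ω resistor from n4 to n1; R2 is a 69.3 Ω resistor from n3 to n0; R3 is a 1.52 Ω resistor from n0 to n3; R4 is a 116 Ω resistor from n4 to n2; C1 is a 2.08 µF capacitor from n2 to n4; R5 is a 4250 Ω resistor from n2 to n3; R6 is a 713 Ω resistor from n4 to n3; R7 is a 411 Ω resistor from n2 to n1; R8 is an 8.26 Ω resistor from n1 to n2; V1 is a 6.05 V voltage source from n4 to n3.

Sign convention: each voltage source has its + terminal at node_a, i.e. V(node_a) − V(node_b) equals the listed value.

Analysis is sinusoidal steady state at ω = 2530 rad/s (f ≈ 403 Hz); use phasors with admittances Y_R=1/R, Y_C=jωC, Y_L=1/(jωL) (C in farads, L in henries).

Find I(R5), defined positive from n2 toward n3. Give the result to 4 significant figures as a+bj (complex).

MNA unknowns: 4 node voltages V₁..V_4 plus 1 source current (V1)
R1: Y=0.0009091+0.000j on G[4,1]
R2: Y=0.01443+0.000j on G[3,0]
R3: Y=0.6579+0.000j on G[0,3]
R4: Y=0.008621+0.000j on G[4,2]
C1: Y=0.000+0.005262j on G[2,4]
R5: Y=0.0002353+0.000j on G[2,3]
R6: Y=0.001403+0.000j on G[4,3]
R7: Y=0.002433+0.000j on G[2,1]
R8: Y=0.1211+0.000j on G[1,2]
V1: row V4−V3=6.05, i_V1 at 4,3
solve → V1=5.938+0.06050j, V2=5.937+0.06094j, V3=0.000+0.000j, V4=6.050+0.000j
aux → i_V1=-0.009882-1.434e-05j

0.001397+1.434e-05j A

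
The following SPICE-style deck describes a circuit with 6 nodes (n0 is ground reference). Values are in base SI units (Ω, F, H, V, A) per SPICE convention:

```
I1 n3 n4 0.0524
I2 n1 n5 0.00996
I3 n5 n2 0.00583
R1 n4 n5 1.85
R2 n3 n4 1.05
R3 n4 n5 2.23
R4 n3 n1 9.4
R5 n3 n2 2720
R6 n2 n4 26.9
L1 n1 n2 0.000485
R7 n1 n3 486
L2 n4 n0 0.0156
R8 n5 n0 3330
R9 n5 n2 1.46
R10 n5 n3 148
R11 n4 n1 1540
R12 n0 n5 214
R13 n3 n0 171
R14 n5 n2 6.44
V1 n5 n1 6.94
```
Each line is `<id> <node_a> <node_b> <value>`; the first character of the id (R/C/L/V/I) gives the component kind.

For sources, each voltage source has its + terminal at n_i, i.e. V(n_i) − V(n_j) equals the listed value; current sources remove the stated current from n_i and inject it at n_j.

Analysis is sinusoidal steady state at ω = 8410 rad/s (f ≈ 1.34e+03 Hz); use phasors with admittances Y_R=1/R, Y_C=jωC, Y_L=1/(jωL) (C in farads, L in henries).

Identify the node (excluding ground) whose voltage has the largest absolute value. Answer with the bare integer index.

1

MNA unknowns: 5 node voltages V₁..V_5 plus 1 source current (V1)
I1: z[3]−=0.0524, z[4]+=0.0524
I2: z[1]−=0.00996, z[5]+=0.00996
I3: z[5]−=0.00583, z[2]+=0.00583
R1: Y=0.5405+0.000j on G[4,5]
R2: Y=0.9524+0.000j on G[3,4]
R3: Y=0.4484+0.000j on G[4,5]
R4: Y=0.1064+0.000j on G[3,1]
R5: Y=0.0003676+0.000j on G[3,2]
R6: Y=0.03717+0.000j on G[2,4]
L1: Y=0.000-0.2452j on G[1,2]
R7: Y=0.002058+0.000j on G[1,3]
L2: Y=0.000-0.007622j on G[4,0]
R8: Y=0.0003003+0.000j on G[5,0]
R9: Y=0.6849+0.000j on G[5,2]
R10: Y=0.006757+0.000j on G[5,3]
R11: Y=0.0006494+0.000j on G[4,1]
R12: Y=0.004673+0.000j on G[0,5]
R13: Y=0.005848+0.000j on G[3,0]
R14: Y=0.1553+0.000j on G[5,2]
V1: row V5−V1=6.94, i_V1 at 5,1
solve → V1=-6.286+0.003602j, V2=0.1328+1.799j, V3=-0.6385+0.05710j, V4=0.04615+0.06324j, V5=0.6539+0.003602j
aux → i_V1=-1.047+1.568j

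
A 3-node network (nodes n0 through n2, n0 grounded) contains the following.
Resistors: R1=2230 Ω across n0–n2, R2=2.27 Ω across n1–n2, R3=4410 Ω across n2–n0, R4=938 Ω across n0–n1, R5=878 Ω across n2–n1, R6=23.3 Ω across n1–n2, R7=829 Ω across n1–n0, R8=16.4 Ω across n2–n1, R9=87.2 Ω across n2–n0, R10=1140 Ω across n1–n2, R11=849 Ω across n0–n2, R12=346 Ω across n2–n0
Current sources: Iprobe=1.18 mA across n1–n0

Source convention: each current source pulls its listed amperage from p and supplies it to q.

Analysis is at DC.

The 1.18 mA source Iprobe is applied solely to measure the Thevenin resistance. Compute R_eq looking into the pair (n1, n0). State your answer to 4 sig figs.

R_eq = 55.50 Ω

MNA unknowns: 2 node voltages V₁..V_2
R1: Y=0.0004484 on G[0,2]
R2: Y=0.4405 on G[1,2]
R3: Y=0.0002268 on G[2,0]
R4: Y=0.001066 on G[0,1]
R5: Y=0.001139 on G[2,1]
R6: Y=0.04292 on G[1,2]
R7: Y=0.001206 on G[1,0]
R8: Y=0.06098 on G[2,1]
R9: Y=0.01147 on G[2,0]
R10: Y=0.0008772 on G[1,2]
R11: Y=0.001178 on G[0,2]
R12: Y=0.002890 on G[2,0]
Iprobe: z[1]−=0.00118, z[0]+=0.00118
solve → V1=-0.06550, V2=-0.06361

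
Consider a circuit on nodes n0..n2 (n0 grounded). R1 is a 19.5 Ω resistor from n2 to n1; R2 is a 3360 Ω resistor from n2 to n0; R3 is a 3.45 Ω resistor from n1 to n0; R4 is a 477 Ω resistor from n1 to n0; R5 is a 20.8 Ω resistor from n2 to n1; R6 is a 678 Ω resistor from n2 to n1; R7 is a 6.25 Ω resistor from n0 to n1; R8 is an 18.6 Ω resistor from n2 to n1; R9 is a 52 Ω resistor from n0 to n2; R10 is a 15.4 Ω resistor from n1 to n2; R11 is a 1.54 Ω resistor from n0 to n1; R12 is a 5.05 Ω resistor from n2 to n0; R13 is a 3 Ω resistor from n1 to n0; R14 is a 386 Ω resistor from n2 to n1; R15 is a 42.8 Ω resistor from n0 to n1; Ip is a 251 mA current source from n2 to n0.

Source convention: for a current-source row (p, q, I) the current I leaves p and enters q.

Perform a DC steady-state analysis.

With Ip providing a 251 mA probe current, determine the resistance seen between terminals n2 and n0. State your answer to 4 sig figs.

MNA unknowns: 2 node voltages V₁..V_2
R1: Y=0.05128 on G[2,1]
R2: Y=0.0002976 on G[2,0]
R3: Y=0.2899 on G[1,0]
R4: Y=0.002096 on G[1,0]
R5: Y=0.04808 on G[2,1]
R6: Y=0.001475 on G[2,1]
R7: Y=0.1600 on G[0,1]
R8: Y=0.05376 on G[2,1]
R9: Y=0.01923 on G[0,2]
R10: Y=0.06494 on G[1,2]
R11: Y=0.6494 on G[0,1]
R12: Y=0.1980 on G[2,0]
R13: Y=0.3333 on G[1,0]
R14: Y=0.002591 on G[2,1]
R15: Y=0.02336 on G[0,1]
Ip: z[2]−=0.251, z[0]+=0.251
solve → V1=-0.08088, V2=-0.6117

R_eq = 2.437 Ω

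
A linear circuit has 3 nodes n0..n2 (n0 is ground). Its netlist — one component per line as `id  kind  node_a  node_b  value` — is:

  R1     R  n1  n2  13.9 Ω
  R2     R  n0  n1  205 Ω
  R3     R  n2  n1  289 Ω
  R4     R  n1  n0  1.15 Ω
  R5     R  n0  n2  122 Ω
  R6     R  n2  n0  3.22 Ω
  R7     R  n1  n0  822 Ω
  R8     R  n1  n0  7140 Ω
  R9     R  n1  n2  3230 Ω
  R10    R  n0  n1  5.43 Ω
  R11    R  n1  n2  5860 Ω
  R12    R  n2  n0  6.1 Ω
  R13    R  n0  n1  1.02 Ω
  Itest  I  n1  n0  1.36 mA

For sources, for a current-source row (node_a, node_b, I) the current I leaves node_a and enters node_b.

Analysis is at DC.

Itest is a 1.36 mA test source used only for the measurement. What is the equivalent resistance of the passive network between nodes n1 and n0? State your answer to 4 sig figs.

R_eq = 0.4748 Ω

MNA unknowns: 2 node voltages V₁..V_2
R1: Y=0.07194 on G[1,2]
R2: Y=0.004878 on G[0,1]
R3: Y=0.003460 on G[2,1]
R4: Y=0.8696 on G[1,0]
R5: Y=0.008197 on G[0,2]
R6: Y=0.3106 on G[2,0]
R7: Y=0.001217 on G[1,0]
R8: Y=0.0001401 on G[1,0]
R9: Y=0.0003096 on G[1,2]
R10: Y=0.1842 on G[0,1]
R11: Y=0.0001706 on G[1,2]
R12: Y=0.1639 on G[2,0]
R13: Y=0.9804 on G[0,1]
Itest: z[1]−=0.00136, z[0]+=0.00136
solve → V1=-0.0006458, V2=-8.773e-05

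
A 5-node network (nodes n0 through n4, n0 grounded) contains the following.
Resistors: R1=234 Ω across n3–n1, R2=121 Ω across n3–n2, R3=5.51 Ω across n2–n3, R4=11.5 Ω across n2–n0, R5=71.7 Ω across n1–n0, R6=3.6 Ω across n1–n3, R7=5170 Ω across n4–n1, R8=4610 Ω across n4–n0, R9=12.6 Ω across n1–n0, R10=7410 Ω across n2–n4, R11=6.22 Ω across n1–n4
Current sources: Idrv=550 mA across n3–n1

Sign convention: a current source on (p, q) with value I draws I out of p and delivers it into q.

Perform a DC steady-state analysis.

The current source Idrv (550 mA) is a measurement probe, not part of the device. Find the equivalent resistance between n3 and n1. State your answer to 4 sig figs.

R_eq = 3.139 Ω

Apply KCL at each of the 4 non-ground nodes and solve the resulting linear system.
Node n1: branches {R1, R5, R6, R7, R9, R11, Idrv} → V_1 = 0.6718
Node n2: branches {R2, R3, R4, R10} → V_2 = -0.7226
Node n3: branches {R1, R2, R3, R6, Idrv} → V_3 = -1.055
Node n4: branches {R7, R8, R10, R11} → V_4 = 0.6698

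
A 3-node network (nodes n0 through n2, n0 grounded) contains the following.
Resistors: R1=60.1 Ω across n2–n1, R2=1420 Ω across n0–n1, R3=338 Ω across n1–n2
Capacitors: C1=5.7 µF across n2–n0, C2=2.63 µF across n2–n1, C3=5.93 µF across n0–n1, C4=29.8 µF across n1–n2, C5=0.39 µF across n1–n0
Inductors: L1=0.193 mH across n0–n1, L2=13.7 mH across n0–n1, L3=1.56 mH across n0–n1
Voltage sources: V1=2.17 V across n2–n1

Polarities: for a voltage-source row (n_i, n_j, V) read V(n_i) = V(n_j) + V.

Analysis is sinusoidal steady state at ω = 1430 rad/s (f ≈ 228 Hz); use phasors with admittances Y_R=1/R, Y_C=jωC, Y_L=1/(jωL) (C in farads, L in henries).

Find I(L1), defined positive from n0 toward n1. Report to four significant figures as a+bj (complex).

MNA unknowns: 2 node voltages V₁..V_2 plus 1 source current (V1)
R1: Y=0.01664+0.000j on G[2,1]
C1: Y=0.000+0.008151j on G[2,0]
C2: Y=0.000+0.003761j on G[2,1]
L1: Y=0.000-3.623j on G[0,1]
C3: Y=0.000+0.008480j on G[0,1]
C4: Y=0.000+0.04261j on G[1,2]
L2: Y=0.000-0.05104j on G[0,1]
R2: Y=0.0007042+0.000j on G[0,1]
C5: Y=0.000+0.0005577j on G[1,0]
R3: Y=0.002959+0.000j on G[1,2]
L3: Y=0.000-0.4483j on G[0,1]
V1: row V2−V1=2.17, i_V1 at 2,1
solve → V1=0.004308-7.390e-07j, V2=2.174-7.390e-07j
aux → i_V1=-0.04253-0.1184j

2.678e-06+0.01561j A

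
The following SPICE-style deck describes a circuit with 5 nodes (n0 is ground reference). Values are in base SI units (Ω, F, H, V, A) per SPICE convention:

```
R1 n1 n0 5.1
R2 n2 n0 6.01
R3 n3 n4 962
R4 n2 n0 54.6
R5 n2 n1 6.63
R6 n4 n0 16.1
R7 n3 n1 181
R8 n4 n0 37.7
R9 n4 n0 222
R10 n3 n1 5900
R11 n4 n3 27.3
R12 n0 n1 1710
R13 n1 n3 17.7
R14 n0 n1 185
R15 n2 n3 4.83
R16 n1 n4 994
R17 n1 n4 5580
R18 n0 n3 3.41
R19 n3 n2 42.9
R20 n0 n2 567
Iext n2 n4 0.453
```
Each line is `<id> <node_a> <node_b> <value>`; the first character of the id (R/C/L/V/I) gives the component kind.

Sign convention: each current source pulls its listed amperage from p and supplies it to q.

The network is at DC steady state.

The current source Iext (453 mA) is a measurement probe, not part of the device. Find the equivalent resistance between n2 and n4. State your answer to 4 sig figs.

MNA unknowns: 4 node voltages V₁..V_4
R1: Y=0.1961 on G[1,0]
R2: Y=0.1664 on G[2,0]
R3: Y=0.001040 on G[3,4]
R4: Y=0.01832 on G[2,0]
R5: Y=0.1508 on G[2,1]
R6: Y=0.06211 on G[4,0]
R7: Y=0.005525 on G[3,1]
R8: Y=0.02653 on G[4,0]
R9: Y=0.004505 on G[4,0]
R10: Y=0.0001695 on G[3,1]
R11: Y=0.03663 on G[4,3]
R12: Y=0.0005848 on G[0,1]
R13: Y=0.05650 on G[1,3]
R14: Y=0.005405 on G[0,1]
R15: Y=0.2070 on G[2,3]
R16: Y=0.001006 on G[1,4]
R17: Y=0.0001792 on G[1,4]
R18: Y=0.2933 on G[0,3]
R19: Y=0.02331 on G[3,2]
R20: Y=0.001764 on G[0,2]
Iext: z[2]−=0.453, z[4]+=0.453
solve → V1=-0.3729, V2=-0.9758, V3=-0.1939, V4=3.373

R_eq = 9.601 Ω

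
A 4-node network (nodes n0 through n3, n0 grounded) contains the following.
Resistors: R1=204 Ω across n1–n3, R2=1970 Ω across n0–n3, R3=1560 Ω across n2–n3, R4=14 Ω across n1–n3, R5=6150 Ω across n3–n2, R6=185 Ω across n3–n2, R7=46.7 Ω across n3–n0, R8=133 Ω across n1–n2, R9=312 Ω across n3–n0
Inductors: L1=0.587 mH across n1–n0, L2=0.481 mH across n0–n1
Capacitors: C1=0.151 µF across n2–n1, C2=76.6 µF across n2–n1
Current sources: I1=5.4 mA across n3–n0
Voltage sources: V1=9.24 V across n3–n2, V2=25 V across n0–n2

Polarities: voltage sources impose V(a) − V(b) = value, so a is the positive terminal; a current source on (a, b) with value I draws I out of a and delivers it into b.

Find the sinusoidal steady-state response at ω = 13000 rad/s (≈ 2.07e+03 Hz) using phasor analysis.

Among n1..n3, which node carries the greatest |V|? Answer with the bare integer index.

MNA unknowns: 3 node voltages V₁..V_3 plus 2 source currents (V1, V2)
R1: Y=0.004902+0.000j on G[1,3]
R2: Y=0.0005076+0.000j on G[0,3]
L1: Y=0.000-0.1310j on G[1,0]
R3: Y=0.0006410+0.000j on G[2,3]
R4: Y=0.07143+0.000j on G[1,3]
R5: Y=0.0001626+0.000j on G[3,2]
R6: Y=0.005405+0.000j on G[3,2]
L2: Y=0.000-0.1599j on G[0,1]
R7: Y=0.02141+0.000j on G[3,0]
C1: Y=0.000+0.001963j on G[2,1]
R8: Y=0.007519+0.000j on G[1,2]
C2: Y=0.000+0.9958j on G[2,1]
I1: z[3]−=0.0054, z[0]+=0.0054
R9: Y=0.003205+0.000j on G[3,0]
V1: row V3−V2=9.24, i_V1 at 3,2
V2: row V0−V2=25, i_V2 at 0,2
solve → V1=-35.03-2.188j, V2=-25.00+0.000j, V3=-15.76+0.000j
aux → i_V1=-1.138-0.1670j, i_V2=-1.027+10.19j

1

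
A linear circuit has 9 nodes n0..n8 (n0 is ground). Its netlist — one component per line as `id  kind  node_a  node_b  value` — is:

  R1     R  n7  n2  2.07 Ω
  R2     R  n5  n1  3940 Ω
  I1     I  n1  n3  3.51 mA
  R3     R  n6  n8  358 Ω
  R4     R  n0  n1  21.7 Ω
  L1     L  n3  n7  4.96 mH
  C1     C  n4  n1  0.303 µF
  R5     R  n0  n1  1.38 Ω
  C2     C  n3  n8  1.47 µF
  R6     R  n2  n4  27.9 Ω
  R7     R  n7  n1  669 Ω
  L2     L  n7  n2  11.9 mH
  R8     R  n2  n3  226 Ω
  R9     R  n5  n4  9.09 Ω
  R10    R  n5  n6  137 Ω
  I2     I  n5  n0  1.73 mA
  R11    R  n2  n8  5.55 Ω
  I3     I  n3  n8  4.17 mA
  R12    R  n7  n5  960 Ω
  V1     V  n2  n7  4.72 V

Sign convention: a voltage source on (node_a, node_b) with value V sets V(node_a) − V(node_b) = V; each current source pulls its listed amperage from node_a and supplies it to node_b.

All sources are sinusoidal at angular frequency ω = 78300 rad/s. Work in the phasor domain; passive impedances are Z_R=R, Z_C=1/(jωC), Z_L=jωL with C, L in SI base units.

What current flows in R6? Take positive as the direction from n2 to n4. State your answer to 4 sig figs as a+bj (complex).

0.01355+0.0003476j A

Apply KCL at each of the 8 non-ground nodes and solve the resulting linear system.
Node n1: branches {R2, I1, R4, C1, R5, R7} → V_1 = -0.002245+0.000j
Node n2: branches {R1, R6, L2, R8, R11, V1} → V_2 = 0.4008-0.3376j
Node n3: branches {I1, L1, C2, R8, I3} → V_3 = 0.5166-0.2593j
Node n4: branches {C1, R6, R9} → V_4 = 0.02271-0.3473j
Node n5: branches {R2, R9, R10, I2, R12} → V_5 = -0.02559-0.3450j
Node n6: branches {R3, R10} → V_6 = 0.09537-0.3246j
Node n7: branches {R1, L1, R7, L2, R12, V1} → V_7 = -4.319-0.3376j
Node n8: branches {R3, C2, R11, I3} → V_8 = 0.4114-0.2712j
Source currents: i(V1)=-2.291+0.01702j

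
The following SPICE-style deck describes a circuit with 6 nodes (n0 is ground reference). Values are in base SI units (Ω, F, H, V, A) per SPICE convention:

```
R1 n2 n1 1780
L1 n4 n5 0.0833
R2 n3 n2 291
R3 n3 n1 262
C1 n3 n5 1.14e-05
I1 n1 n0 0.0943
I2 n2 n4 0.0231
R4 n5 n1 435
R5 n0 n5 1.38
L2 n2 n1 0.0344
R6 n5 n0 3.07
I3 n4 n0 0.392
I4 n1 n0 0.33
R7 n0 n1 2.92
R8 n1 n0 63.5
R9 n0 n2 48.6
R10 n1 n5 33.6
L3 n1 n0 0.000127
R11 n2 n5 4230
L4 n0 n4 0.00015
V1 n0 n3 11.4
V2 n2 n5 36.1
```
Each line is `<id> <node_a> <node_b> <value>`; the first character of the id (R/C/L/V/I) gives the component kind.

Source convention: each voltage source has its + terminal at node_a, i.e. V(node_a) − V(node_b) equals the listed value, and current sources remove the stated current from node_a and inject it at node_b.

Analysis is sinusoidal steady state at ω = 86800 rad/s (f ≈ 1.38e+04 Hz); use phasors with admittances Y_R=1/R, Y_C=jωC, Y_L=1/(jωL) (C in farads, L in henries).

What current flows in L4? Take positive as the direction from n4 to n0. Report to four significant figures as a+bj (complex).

-0.3690+0.0007689j A

Element admittances at ω=86800 rad/s:
  Y(R1) = 0.0005618+0.000j S between n2,n1
  Y(L1) = 0.000-0.0001383j S between n4,n5
  Y(R2) = 0.003436+0.000j S between n3,n2
  Y(R3) = 0.003817+0.000j S between n3,n1
  Y(C1) = 0.000+0.9895j S between n3,n5
  I1: injects 0.0943 A into n0 (from n1)
  I2: injects 0.0231 A into n4 (from n2)
  Y(R4) = 0.002299+0.000j S between n5,n1
  Y(R5) = 0.7246+0.000j S between n0,n5
  Y(L2) = 0.000-0.0003349j S between n2,n1
  Y(R6) = 0.3257+0.000j S between n5,n0
  I3: injects 0.392 A into n0 (from n4)
  I4: injects 0.33 A into n0 (from n1)
  Y(R7) = 0.3425+0.000j S between n0,n1
  Y(R8) = 0.01575+0.000j S between n1,n0
  Y(R9) = 0.02058+0.000j S between n0,n2
  Y(R10) = 0.02976+0.000j S between n1,n5
  Y(L3) = 0.000-0.09071j S between n1,n0
  Y(R11) = 0.0002364+0.000j S between n2,n5
  Y(L4) = 0.000-0.07680j S between n0,n4
  V1: constraint V(n0)−V(n3) = 11.4
  V2: constraint V(n2)−V(n5) = 36.1
Assemble and solve the 7×7 MNA system:
  V(n1)=-1.418-0.7850j  V(n2)=30.53-5.226j  V(n3)=-11.40+0.000j  V(n4)=-0.01001-4.804j  V(n5)=-5.569-5.226j
  i(V1)=-5.353-5.749j  i(V2)=-0.8204+0.1387j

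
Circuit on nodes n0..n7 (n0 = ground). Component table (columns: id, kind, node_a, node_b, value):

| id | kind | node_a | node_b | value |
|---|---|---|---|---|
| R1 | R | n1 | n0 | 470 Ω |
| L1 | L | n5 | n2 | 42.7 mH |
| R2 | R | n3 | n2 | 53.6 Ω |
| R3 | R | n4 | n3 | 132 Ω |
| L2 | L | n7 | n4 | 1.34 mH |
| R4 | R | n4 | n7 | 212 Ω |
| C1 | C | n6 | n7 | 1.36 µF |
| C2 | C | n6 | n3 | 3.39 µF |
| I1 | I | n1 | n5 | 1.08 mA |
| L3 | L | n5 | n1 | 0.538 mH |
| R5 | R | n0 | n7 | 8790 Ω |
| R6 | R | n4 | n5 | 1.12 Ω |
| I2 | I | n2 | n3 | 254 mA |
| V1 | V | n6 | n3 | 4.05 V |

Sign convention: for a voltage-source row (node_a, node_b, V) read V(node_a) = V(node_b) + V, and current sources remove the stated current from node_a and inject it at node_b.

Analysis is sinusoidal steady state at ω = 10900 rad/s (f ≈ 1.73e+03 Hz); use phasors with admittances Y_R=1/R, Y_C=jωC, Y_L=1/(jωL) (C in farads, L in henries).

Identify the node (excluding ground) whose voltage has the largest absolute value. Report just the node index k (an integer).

2

MNA unknowns: 7 node voltages V₁..V_7 plus 1 source current (V1)
R1: Y=0.002128+0.000j on G[1,0]
L1: Y=0.000-0.002149j on G[5,2]
R2: Y=0.01866+0.000j on G[3,2]
R3: Y=0.007576+0.000j on G[4,3]
L2: Y=0.000-0.06847j on G[7,4]
R4: Y=0.004717+0.000j on G[4,7]
C1: Y=0.000+0.01482j on G[6,7]
C2: Y=0.000+0.03695j on G[6,3]
I1: z[1]−=0.00108, z[5]+=0.00108
L3: Y=0.000-0.1705j on G[5,1]
R5: Y=0.0001138+0.000j on G[0,7]
R6: Y=0.8929+0.000j on G[4,5]
I2: z[2]−=0.254, z[3]+=0.254
V1: row V6−V3=4.05, i_V1 at 6,3
solve → V1=-0.01740-0.03263j, V2=-18.11-4.723j, V3=-5.033-2.640j, V4=-0.005737-0.07012j, V5=-0.01700-0.02651j, V6=-0.9832-2.640j, V7=0.3255+0.6102j
aux → i_V1=-0.04818-0.1303j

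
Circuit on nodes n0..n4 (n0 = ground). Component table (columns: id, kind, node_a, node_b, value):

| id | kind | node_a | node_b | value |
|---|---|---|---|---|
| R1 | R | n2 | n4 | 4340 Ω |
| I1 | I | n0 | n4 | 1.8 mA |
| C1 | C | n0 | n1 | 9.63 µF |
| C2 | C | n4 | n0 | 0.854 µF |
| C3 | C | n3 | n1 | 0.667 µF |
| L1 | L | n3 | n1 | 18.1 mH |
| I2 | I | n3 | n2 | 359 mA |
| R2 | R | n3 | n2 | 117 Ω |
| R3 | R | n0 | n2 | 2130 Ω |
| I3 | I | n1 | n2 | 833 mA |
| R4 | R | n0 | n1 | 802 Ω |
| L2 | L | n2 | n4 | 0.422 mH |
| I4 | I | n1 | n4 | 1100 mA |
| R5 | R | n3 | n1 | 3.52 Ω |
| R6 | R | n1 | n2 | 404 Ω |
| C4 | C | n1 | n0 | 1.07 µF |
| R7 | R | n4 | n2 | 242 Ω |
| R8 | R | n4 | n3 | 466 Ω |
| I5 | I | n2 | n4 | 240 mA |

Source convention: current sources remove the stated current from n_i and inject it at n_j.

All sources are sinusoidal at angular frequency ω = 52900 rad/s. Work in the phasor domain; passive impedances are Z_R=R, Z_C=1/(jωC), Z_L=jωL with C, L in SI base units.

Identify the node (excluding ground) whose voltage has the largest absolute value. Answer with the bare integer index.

MNA unknowns: 4 node voltages V₁..V_4
R1: Y=0.0002304+0.000j on G[2,4]
I1: z[0]−=0.0018, z[4]+=0.0018
C1: Y=0.000+0.5094j on G[0,1]
C2: Y=0.000+0.04518j on G[4,0]
C3: Y=0.000+0.03528j on G[3,1]
L1: Y=0.000-0.001044j on G[3,1]
I2: z[3]−=0.359, z[2]+=0.359
R2: Y=0.008547+0.000j on G[3,2]
R3: Y=0.0004695+0.000j on G[0,2]
I3: z[1]−=0.833, z[2]+=0.833
R4: Y=0.001247+0.000j on G[0,1]
L2: Y=0.000-0.04480j on G[2,4]
I4: z[1]−=1.1, z[4]+=1.1
R5: Y=0.2841+0.000j on G[3,1]
R6: Y=0.002475+0.000j on G[1,2]
C4: Y=0.000+0.05660j on G[1,0]
R7: Y=0.004132+0.000j on G[4,2]
R8: Y=0.002146+0.000j on G[4,3]
I5: z[2]−=0.24, z[4]+=0.24
solve → V1=-0.8133+3.883j, V2=4.350-28.36j, V3=-1.938+2.696j, V4=10.38-48.67j

4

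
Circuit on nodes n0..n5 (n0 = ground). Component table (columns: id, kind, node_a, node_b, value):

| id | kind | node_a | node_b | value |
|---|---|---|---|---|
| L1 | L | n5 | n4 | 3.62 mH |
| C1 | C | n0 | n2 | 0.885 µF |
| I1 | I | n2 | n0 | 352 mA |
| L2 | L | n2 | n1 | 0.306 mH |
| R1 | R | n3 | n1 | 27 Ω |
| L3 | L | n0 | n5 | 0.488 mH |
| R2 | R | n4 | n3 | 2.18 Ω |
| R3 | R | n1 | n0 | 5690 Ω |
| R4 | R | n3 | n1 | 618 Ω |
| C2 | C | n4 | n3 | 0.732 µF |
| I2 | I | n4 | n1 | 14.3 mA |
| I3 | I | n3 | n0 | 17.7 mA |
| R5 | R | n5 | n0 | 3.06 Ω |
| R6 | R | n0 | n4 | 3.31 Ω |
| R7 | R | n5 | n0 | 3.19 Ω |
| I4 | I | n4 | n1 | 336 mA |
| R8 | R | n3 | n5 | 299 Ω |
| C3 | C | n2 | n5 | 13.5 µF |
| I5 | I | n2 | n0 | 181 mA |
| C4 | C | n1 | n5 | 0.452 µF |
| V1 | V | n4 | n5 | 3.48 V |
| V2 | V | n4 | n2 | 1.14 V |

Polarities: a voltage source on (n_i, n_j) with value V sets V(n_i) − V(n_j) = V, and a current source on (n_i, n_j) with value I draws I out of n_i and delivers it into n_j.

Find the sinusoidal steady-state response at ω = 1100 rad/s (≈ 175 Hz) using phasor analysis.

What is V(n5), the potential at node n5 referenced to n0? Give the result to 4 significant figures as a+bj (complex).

Apply KCL at each of the 5 non-ground nodes and solve the resulting linear system.
Node n1: branches {L2, R1, R3, R4, I2, I4, C4} → V_1 = 1.996-0.5549j
Node n2: branches {C1, I1, L2, C3, I5, V2} → V_2 = 1.994-0.6856j
Node n3: branches {R1, R2, R4, C2, I3, R8} → V_3 = 2.988-0.6753j
Node n4: branches {L1, R2, C2, I2, R6, I4, V1, V2} → V_4 = 3.134-0.6856j
Node n5: branches {L1, L3, R5, R7, R8, C3, C4, V1} → V_5 = -0.3458-0.6856j
Source currents: i(V1)=-1.510+1.043j, i(V2)=0.1453+0.04241j

-0.3458-0.6856j V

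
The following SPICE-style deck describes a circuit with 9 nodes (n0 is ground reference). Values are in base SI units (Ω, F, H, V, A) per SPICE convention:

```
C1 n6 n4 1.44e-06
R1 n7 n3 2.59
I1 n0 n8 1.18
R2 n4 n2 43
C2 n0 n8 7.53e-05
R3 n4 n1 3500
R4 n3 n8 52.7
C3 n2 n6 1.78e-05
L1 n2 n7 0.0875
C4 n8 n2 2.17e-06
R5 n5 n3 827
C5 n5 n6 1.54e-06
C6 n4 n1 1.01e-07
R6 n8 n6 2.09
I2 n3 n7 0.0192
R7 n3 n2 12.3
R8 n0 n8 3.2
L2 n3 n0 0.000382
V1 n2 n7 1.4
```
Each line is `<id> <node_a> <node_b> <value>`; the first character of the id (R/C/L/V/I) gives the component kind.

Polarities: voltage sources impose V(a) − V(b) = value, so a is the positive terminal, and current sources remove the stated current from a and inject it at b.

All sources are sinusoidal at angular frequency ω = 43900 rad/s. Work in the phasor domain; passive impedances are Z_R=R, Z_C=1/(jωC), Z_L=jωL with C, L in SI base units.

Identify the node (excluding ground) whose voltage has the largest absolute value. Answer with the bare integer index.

7

Apply KCL at each of the 8 non-ground nodes and solve the resulting linear system.
Node n1: branches {R3, C6} → V_1 = 0.07795-0.4717j
Node n2: branches {R2, C3, L1, C4, R7, V1} → V_2 = 0.03381-0.5455j
Node n3: branches {R1, R4, R5, I2, R7, L2} → V_3 = -1.033-0.6648j
Node n4: branches {C1, R2, R3, C6} → V_4 = 0.07795-0.4717j
Node n5: branches {R5, C5} → V_5 = 0.1016-0.4677j
Node n6: branches {C1, C3, C5, R6} → V_6 = 0.1051-0.4880j
Node n7: branches {R1, L1, I2, V1} → V_7 = -1.366-0.5455j
Node n8: branches {I1, C2, R4, C4, R6, R8} → V_8 = 0.01609-0.3674j
Source currents: i(V1)=-0.1477+0.04641j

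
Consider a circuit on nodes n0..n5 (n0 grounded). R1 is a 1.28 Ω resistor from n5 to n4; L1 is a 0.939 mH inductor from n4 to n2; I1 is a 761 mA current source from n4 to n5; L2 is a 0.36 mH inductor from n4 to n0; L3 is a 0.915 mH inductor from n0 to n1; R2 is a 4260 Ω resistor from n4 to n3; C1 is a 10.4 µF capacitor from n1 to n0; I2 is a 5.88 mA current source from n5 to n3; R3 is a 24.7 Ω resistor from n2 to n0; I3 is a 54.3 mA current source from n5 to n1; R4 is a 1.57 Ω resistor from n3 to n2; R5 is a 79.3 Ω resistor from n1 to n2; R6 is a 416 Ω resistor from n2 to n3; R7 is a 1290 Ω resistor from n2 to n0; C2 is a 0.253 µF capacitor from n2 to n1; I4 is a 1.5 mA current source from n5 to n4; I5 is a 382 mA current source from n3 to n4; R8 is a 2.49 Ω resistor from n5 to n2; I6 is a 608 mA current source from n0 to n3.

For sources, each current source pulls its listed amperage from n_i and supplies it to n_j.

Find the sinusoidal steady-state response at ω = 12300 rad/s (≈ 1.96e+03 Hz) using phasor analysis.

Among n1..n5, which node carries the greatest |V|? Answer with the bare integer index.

3

MNA unknowns: 5 node voltages V₁..V_5
R1: Y=0.7812+0.000j on G[5,4]
L1: Y=0.000-0.08658j on G[4,2]
I1: z[4]−=0.761, z[5]+=0.761
L2: Y=0.000-0.2258j on G[4,0]
L3: Y=0.000-0.08885j on G[0,1]
R2: Y=0.0002347+0.000j on G[4,3]
C1: Y=0.000+0.1279j on G[1,0]
I2: z[5]−=0.00588, z[3]+=0.00588
R3: Y=0.04049+0.000j on G[2,0]
I3: z[5]−=0.0543, z[1]+=0.0543
R4: Y=0.6369+0.000j on G[3,2]
R5: Y=0.01261+0.000j on G[1,2]
R6: Y=0.002404+0.000j on G[2,3]
R7: Y=0.0007752+0.000j on G[2,0]
C2: Y=0.000+0.003112j on G[2,1]
I4: z[5]−=0.0015, z[4]+=0.0015
I5: z[3]−=0.382, z[4]+=0.382
R8: Y=0.4016+0.000j on G[5,2]
I6: z[0]−=0.608, z[3]+=0.608
solve → V1=1.182-1.391j, V2=2.038+2.060j, V3=2.400+2.060j, V4=0.5809+2.079j, V5=1.667+2.073j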